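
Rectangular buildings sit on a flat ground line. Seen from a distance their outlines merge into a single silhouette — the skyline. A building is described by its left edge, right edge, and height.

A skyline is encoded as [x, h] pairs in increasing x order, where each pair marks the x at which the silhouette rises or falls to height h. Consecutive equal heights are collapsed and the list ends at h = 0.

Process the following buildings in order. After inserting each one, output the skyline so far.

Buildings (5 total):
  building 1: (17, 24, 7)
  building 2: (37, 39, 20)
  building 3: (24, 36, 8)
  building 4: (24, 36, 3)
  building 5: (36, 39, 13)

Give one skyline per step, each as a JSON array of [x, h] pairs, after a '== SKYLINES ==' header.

== SKYLINES ==
[[17,7],[24,0]]
[[17,7],[24,0],[37,20],[39,0]]
[[17,7],[24,8],[36,0],[37,20],[39,0]]
[[17,7],[24,8],[36,0],[37,20],[39,0]]
[[17,7],[24,8],[36,13],[37,20],[39,0]]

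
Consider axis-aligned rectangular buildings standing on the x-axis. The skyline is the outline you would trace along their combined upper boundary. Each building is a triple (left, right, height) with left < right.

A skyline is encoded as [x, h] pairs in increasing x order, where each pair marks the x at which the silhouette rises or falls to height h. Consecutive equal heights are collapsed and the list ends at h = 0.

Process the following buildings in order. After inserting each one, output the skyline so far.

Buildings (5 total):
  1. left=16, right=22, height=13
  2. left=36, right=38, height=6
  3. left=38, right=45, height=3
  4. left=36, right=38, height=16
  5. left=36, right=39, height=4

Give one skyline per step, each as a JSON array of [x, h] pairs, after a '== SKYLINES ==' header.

== SKYLINES ==
[[16,13],[22,0]]
[[16,13],[22,0],[36,6],[38,0]]
[[16,13],[22,0],[36,6],[38,3],[45,0]]
[[16,13],[22,0],[36,16],[38,3],[45,0]]
[[16,13],[22,0],[36,16],[38,4],[39,3],[45,0]]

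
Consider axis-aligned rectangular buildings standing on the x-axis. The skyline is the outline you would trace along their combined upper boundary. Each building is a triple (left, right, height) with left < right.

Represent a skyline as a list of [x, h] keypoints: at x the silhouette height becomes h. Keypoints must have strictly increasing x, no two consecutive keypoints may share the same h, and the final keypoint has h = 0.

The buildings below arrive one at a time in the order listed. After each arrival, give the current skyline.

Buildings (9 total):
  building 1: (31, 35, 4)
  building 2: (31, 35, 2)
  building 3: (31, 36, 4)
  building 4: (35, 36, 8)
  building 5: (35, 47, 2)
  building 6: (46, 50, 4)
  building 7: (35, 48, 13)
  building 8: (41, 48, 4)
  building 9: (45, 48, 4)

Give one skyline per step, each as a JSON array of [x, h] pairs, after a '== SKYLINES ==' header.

== SKYLINES ==
[[31,4],[35,0]]
[[31,4],[35,0]]
[[31,4],[36,0]]
[[31,4],[35,8],[36,0]]
[[31,4],[35,8],[36,2],[47,0]]
[[31,4],[35,8],[36,2],[46,4],[50,0]]
[[31,4],[35,13],[48,4],[50,0]]
[[31,4],[35,13],[48,4],[50,0]]
[[31,4],[35,13],[48,4],[50,0]]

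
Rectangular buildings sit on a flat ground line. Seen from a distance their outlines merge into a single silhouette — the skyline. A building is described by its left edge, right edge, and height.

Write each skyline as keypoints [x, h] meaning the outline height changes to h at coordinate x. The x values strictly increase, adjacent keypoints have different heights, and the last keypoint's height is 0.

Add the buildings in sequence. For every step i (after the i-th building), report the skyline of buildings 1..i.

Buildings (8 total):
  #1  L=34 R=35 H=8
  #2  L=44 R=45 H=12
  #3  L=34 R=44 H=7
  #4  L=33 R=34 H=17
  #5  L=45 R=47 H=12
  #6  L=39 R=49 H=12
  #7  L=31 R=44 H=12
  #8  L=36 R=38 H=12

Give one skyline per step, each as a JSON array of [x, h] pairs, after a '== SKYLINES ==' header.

== SKYLINES ==
[[34,8],[35,0]]
[[34,8],[35,0],[44,12],[45,0]]
[[34,8],[35,7],[44,12],[45,0]]
[[33,17],[34,8],[35,7],[44,12],[45,0]]
[[33,17],[34,8],[35,7],[44,12],[47,0]]
[[33,17],[34,8],[35,7],[39,12],[49,0]]
[[31,12],[33,17],[34,12],[49,0]]
[[31,12],[33,17],[34,12],[49,0]]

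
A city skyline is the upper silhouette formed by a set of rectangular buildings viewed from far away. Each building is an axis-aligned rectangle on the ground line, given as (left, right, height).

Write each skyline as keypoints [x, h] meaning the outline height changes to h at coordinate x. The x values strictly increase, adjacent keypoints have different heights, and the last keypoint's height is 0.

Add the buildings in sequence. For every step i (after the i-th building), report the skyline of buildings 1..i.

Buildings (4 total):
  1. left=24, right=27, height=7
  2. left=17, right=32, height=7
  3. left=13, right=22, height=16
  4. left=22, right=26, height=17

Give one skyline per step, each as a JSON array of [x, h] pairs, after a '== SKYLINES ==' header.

== SKYLINES ==
[[24,7],[27,0]]
[[17,7],[32,0]]
[[13,16],[22,7],[32,0]]
[[13,16],[22,17],[26,7],[32,0]]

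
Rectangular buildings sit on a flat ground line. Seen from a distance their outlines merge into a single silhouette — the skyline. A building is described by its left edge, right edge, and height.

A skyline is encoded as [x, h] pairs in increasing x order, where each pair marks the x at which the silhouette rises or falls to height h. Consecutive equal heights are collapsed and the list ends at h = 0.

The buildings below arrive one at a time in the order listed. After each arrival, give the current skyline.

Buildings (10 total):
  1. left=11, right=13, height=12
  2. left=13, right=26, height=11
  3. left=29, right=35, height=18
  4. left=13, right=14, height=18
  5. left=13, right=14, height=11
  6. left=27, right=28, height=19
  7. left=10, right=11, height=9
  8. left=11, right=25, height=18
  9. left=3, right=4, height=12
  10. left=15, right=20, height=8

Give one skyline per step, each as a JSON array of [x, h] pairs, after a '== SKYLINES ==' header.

== SKYLINES ==
[[11,12],[13,0]]
[[11,12],[13,11],[26,0]]
[[11,12],[13,11],[26,0],[29,18],[35,0]]
[[11,12],[13,18],[14,11],[26,0],[29,18],[35,0]]
[[11,12],[13,18],[14,11],[26,0],[29,18],[35,0]]
[[11,12],[13,18],[14,11],[26,0],[27,19],[28,0],[29,18],[35,0]]
[[10,9],[11,12],[13,18],[14,11],[26,0],[27,19],[28,0],[29,18],[35,0]]
[[10,9],[11,18],[25,11],[26,0],[27,19],[28,0],[29,18],[35,0]]
[[3,12],[4,0],[10,9],[11,18],[25,11],[26,0],[27,19],[28,0],[29,18],[35,0]]
[[3,12],[4,0],[10,9],[11,18],[25,11],[26,0],[27,19],[28,0],[29,18],[35,0]]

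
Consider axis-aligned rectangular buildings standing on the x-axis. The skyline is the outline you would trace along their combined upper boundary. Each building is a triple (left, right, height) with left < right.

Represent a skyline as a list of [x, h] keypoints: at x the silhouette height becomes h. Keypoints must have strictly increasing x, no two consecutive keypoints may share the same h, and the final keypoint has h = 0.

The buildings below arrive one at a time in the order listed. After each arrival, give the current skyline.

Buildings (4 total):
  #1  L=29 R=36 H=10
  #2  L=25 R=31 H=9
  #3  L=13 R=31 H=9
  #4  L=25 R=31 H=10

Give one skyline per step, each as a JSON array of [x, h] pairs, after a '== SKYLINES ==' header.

== SKYLINES ==
[[29,10],[36,0]]
[[25,9],[29,10],[36,0]]
[[13,9],[29,10],[36,0]]
[[13,9],[25,10],[36,0]]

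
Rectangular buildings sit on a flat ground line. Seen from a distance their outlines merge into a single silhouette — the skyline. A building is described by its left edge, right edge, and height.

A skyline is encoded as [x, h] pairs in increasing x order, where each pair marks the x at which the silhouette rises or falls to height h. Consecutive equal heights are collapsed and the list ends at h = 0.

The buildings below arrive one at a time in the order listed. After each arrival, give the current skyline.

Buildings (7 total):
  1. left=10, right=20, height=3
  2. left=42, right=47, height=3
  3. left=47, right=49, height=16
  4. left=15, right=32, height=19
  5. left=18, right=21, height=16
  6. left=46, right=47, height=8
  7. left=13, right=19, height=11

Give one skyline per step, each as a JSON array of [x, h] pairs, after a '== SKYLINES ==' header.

== SKYLINES ==
[[10,3],[20,0]]
[[10,3],[20,0],[42,3],[47,0]]
[[10,3],[20,0],[42,3],[47,16],[49,0]]
[[10,3],[15,19],[32,0],[42,3],[47,16],[49,0]]
[[10,3],[15,19],[32,0],[42,3],[47,16],[49,0]]
[[10,3],[15,19],[32,0],[42,3],[46,8],[47,16],[49,0]]
[[10,3],[13,11],[15,19],[32,0],[42,3],[46,8],[47,16],[49,0]]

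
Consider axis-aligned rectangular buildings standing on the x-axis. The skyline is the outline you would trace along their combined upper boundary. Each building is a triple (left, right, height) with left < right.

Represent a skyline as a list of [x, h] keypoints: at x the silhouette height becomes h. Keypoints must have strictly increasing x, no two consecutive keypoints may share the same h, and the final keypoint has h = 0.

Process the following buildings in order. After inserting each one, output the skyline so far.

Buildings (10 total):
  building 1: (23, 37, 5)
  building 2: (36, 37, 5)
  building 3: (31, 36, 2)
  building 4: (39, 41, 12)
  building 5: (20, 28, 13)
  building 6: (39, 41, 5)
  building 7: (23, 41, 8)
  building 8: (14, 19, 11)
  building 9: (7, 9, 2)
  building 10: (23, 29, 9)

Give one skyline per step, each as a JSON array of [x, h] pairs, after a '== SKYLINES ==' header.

== SKYLINES ==
[[23,5],[37,0]]
[[23,5],[37,0]]
[[23,5],[37,0]]
[[23,5],[37,0],[39,12],[41,0]]
[[20,13],[28,5],[37,0],[39,12],[41,0]]
[[20,13],[28,5],[37,0],[39,12],[41,0]]
[[20,13],[28,8],[39,12],[41,0]]
[[14,11],[19,0],[20,13],[28,8],[39,12],[41,0]]
[[7,2],[9,0],[14,11],[19,0],[20,13],[28,8],[39,12],[41,0]]
[[7,2],[9,0],[14,11],[19,0],[20,13],[28,9],[29,8],[39,12],[41,0]]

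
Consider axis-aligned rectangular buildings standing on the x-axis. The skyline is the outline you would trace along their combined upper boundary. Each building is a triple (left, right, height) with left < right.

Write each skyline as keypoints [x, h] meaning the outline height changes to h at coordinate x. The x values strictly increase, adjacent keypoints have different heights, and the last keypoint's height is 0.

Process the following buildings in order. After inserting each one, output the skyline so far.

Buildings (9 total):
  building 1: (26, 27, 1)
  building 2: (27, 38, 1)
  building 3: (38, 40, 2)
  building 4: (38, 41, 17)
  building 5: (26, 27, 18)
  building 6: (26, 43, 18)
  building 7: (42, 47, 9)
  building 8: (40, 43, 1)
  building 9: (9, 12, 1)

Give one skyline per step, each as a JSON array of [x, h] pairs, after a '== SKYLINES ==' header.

== SKYLINES ==
[[26,1],[27,0]]
[[26,1],[38,0]]
[[26,1],[38,2],[40,0]]
[[26,1],[38,17],[41,0]]
[[26,18],[27,1],[38,17],[41,0]]
[[26,18],[43,0]]
[[26,18],[43,9],[47,0]]
[[26,18],[43,9],[47,0]]
[[9,1],[12,0],[26,18],[43,9],[47,0]]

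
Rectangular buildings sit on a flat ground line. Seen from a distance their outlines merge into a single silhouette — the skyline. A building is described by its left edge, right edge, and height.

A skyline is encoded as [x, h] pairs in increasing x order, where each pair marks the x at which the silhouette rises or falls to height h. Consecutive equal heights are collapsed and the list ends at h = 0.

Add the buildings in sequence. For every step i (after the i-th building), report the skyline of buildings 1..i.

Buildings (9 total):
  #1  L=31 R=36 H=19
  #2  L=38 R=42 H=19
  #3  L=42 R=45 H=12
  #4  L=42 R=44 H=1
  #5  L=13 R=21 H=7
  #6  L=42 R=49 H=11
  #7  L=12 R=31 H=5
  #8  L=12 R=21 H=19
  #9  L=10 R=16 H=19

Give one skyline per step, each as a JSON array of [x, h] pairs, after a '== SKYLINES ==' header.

== SKYLINES ==
[[31,19],[36,0]]
[[31,19],[36,0],[38,19],[42,0]]
[[31,19],[36,0],[38,19],[42,12],[45,0]]
[[31,19],[36,0],[38,19],[42,12],[45,0]]
[[13,7],[21,0],[31,19],[36,0],[38,19],[42,12],[45,0]]
[[13,7],[21,0],[31,19],[36,0],[38,19],[42,12],[45,11],[49,0]]
[[12,5],[13,7],[21,5],[31,19],[36,0],[38,19],[42,12],[45,11],[49,0]]
[[12,19],[21,5],[31,19],[36,0],[38,19],[42,12],[45,11],[49,0]]
[[10,19],[21,5],[31,19],[36,0],[38,19],[42,12],[45,11],[49,0]]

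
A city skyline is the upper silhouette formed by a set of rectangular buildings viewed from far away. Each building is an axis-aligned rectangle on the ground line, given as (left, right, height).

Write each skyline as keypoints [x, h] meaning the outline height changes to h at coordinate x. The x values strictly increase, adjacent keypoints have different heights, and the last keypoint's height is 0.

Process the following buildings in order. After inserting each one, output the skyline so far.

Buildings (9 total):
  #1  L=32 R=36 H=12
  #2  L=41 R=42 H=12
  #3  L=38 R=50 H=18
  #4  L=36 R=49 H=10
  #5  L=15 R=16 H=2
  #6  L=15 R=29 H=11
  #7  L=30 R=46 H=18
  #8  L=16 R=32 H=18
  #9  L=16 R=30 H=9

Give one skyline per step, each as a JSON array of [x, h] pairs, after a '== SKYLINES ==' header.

== SKYLINES ==
[[32,12],[36,0]]
[[32,12],[36,0],[41,12],[42,0]]
[[32,12],[36,0],[38,18],[50,0]]
[[32,12],[36,10],[38,18],[50,0]]
[[15,2],[16,0],[32,12],[36,10],[38,18],[50,0]]
[[15,11],[29,0],[32,12],[36,10],[38,18],[50,0]]
[[15,11],[29,0],[30,18],[50,0]]
[[15,11],[16,18],[50,0]]
[[15,11],[16,18],[50,0]]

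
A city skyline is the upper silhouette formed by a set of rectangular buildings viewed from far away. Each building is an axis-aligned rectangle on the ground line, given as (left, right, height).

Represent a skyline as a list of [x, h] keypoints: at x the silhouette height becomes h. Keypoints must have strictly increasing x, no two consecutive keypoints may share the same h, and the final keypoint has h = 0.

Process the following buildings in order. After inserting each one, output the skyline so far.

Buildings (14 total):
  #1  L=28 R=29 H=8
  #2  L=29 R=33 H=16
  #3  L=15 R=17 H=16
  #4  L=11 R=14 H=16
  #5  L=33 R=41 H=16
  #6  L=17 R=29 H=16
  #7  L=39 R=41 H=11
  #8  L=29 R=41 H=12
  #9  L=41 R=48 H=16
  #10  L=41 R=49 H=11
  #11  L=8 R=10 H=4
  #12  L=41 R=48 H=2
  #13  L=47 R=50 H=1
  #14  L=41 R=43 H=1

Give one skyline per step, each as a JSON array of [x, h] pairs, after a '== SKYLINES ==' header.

== SKYLINES ==
[[28,8],[29,0]]
[[28,8],[29,16],[33,0]]
[[15,16],[17,0],[28,8],[29,16],[33,0]]
[[11,16],[14,0],[15,16],[17,0],[28,8],[29,16],[33,0]]
[[11,16],[14,0],[15,16],[17,0],[28,8],[29,16],[41,0]]
[[11,16],[14,0],[15,16],[41,0]]
[[11,16],[14,0],[15,16],[41,0]]
[[11,16],[14,0],[15,16],[41,0]]
[[11,16],[14,0],[15,16],[48,0]]
[[11,16],[14,0],[15,16],[48,11],[49,0]]
[[8,4],[10,0],[11,16],[14,0],[15,16],[48,11],[49,0]]
[[8,4],[10,0],[11,16],[14,0],[15,16],[48,11],[49,0]]
[[8,4],[10,0],[11,16],[14,0],[15,16],[48,11],[49,1],[50,0]]
[[8,4],[10,0],[11,16],[14,0],[15,16],[48,11],[49,1],[50,0]]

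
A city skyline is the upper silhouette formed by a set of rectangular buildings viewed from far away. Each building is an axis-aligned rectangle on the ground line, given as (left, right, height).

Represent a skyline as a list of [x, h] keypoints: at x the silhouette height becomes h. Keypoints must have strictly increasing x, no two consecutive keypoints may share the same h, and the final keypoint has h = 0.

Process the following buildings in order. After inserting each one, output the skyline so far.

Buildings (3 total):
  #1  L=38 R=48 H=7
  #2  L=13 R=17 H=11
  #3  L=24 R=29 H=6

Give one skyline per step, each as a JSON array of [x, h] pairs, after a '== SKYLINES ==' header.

== SKYLINES ==
[[38,7],[48,0]]
[[13,11],[17,0],[38,7],[48,0]]
[[13,11],[17,0],[24,6],[29,0],[38,7],[48,0]]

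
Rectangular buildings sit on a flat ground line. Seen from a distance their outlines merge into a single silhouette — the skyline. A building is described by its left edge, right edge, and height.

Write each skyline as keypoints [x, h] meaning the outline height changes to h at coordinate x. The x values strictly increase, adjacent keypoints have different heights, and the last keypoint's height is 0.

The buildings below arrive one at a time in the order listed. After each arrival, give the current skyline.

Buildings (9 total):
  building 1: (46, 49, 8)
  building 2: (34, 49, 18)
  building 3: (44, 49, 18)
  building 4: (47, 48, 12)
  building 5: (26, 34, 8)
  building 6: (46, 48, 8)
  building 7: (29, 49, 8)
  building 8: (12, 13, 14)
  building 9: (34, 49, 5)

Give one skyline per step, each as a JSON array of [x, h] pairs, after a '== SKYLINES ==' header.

== SKYLINES ==
[[46,8],[49,0]]
[[34,18],[49,0]]
[[34,18],[49,0]]
[[34,18],[49,0]]
[[26,8],[34,18],[49,0]]
[[26,8],[34,18],[49,0]]
[[26,8],[34,18],[49,0]]
[[12,14],[13,0],[26,8],[34,18],[49,0]]
[[12,14],[13,0],[26,8],[34,18],[49,0]]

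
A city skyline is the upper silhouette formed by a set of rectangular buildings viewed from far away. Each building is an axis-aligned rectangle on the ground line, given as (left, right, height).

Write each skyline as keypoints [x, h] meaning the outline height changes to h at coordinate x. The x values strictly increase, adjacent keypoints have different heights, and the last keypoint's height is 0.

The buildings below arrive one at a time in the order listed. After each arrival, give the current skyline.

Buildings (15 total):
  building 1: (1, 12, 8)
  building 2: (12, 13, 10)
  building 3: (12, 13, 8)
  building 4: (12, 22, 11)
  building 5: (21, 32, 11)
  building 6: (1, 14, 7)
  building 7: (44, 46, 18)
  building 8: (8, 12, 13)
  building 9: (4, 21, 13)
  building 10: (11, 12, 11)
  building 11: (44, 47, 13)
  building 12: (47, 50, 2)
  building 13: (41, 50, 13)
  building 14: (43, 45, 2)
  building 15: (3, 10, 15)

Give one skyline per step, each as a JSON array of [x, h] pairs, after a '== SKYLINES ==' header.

== SKYLINES ==
[[1,8],[12,0]]
[[1,8],[12,10],[13,0]]
[[1,8],[12,10],[13,0]]
[[1,8],[12,11],[22,0]]
[[1,8],[12,11],[32,0]]
[[1,8],[12,11],[32,0]]
[[1,8],[12,11],[32,0],[44,18],[46,0]]
[[1,8],[8,13],[12,11],[32,0],[44,18],[46,0]]
[[1,8],[4,13],[21,11],[32,0],[44,18],[46,0]]
[[1,8],[4,13],[21,11],[32,0],[44,18],[46,0]]
[[1,8],[4,13],[21,11],[32,0],[44,18],[46,13],[47,0]]
[[1,8],[4,13],[21,11],[32,0],[44,18],[46,13],[47,2],[50,0]]
[[1,8],[4,13],[21,11],[32,0],[41,13],[44,18],[46,13],[50,0]]
[[1,8],[4,13],[21,11],[32,0],[41,13],[44,18],[46,13],[50,0]]
[[1,8],[3,15],[10,13],[21,11],[32,0],[41,13],[44,18],[46,13],[50,0]]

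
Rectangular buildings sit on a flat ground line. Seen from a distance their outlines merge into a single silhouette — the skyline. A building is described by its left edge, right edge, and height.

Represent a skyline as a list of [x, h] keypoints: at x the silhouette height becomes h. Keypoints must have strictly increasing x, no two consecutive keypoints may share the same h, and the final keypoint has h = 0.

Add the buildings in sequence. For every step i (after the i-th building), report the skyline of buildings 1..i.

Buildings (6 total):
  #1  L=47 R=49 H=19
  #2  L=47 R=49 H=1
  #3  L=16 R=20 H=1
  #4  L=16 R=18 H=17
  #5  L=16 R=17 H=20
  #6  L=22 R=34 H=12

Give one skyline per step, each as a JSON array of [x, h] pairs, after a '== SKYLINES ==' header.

== SKYLINES ==
[[47,19],[49,0]]
[[47,19],[49,0]]
[[16,1],[20,0],[47,19],[49,0]]
[[16,17],[18,1],[20,0],[47,19],[49,0]]
[[16,20],[17,17],[18,1],[20,0],[47,19],[49,0]]
[[16,20],[17,17],[18,1],[20,0],[22,12],[34,0],[47,19],[49,0]]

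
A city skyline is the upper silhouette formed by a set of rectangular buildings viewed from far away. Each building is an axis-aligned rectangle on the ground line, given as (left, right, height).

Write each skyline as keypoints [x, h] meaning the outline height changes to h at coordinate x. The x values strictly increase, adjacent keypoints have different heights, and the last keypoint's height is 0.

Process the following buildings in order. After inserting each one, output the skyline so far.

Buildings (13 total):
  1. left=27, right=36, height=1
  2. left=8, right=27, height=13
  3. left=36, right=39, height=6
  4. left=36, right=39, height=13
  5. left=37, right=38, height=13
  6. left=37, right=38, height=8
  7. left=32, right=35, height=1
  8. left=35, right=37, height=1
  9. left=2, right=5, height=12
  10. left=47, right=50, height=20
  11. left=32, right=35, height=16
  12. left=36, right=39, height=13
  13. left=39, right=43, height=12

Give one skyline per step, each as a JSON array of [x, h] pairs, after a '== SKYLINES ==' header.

== SKYLINES ==
[[27,1],[36,0]]
[[8,13],[27,1],[36,0]]
[[8,13],[27,1],[36,6],[39,0]]
[[8,13],[27,1],[36,13],[39,0]]
[[8,13],[27,1],[36,13],[39,0]]
[[8,13],[27,1],[36,13],[39,0]]
[[8,13],[27,1],[36,13],[39,0]]
[[8,13],[27,1],[36,13],[39,0]]
[[2,12],[5,0],[8,13],[27,1],[36,13],[39,0]]
[[2,12],[5,0],[8,13],[27,1],[36,13],[39,0],[47,20],[50,0]]
[[2,12],[5,0],[8,13],[27,1],[32,16],[35,1],[36,13],[39,0],[47,20],[50,0]]
[[2,12],[5,0],[8,13],[27,1],[32,16],[35,1],[36,13],[39,0],[47,20],[50,0]]
[[2,12],[5,0],[8,13],[27,1],[32,16],[35,1],[36,13],[39,12],[43,0],[47,20],[50,0]]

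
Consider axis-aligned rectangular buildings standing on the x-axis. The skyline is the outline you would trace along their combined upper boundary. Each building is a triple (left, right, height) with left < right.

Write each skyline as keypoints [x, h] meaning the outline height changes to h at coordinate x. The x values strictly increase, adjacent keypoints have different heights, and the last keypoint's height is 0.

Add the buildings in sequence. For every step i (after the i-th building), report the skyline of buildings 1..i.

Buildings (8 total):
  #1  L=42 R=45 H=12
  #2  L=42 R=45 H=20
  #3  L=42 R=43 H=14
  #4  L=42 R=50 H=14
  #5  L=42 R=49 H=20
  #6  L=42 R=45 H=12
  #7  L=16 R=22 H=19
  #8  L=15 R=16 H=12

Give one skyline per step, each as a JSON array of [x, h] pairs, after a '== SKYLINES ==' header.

== SKYLINES ==
[[42,12],[45,0]]
[[42,20],[45,0]]
[[42,20],[45,0]]
[[42,20],[45,14],[50,0]]
[[42,20],[49,14],[50,0]]
[[42,20],[49,14],[50,0]]
[[16,19],[22,0],[42,20],[49,14],[50,0]]
[[15,12],[16,19],[22,0],[42,20],[49,14],[50,0]]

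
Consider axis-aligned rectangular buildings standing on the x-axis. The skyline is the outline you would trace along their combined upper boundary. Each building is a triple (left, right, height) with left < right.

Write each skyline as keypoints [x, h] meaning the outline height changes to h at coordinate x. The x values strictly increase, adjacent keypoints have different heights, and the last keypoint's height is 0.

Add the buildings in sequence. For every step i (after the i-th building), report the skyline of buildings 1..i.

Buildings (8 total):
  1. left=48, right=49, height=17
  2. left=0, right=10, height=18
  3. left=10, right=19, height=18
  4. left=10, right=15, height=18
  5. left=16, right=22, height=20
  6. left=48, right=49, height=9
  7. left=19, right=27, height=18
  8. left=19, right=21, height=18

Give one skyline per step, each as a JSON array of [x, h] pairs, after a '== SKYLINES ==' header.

== SKYLINES ==
[[48,17],[49,0]]
[[0,18],[10,0],[48,17],[49,0]]
[[0,18],[19,0],[48,17],[49,0]]
[[0,18],[19,0],[48,17],[49,0]]
[[0,18],[16,20],[22,0],[48,17],[49,0]]
[[0,18],[16,20],[22,0],[48,17],[49,0]]
[[0,18],[16,20],[22,18],[27,0],[48,17],[49,0]]
[[0,18],[16,20],[22,18],[27,0],[48,17],[49,0]]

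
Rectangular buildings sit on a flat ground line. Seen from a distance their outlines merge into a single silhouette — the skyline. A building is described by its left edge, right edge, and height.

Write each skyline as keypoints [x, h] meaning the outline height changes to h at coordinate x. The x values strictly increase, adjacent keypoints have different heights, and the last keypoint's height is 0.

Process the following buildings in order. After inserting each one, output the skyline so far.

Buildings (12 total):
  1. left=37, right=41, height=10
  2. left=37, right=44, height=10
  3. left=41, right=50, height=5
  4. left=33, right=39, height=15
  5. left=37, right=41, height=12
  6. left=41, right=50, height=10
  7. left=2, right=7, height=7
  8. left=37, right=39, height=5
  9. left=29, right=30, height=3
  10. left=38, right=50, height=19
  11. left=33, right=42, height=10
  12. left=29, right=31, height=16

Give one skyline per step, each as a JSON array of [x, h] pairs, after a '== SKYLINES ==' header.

== SKYLINES ==
[[37,10],[41,0]]
[[37,10],[44,0]]
[[37,10],[44,5],[50,0]]
[[33,15],[39,10],[44,5],[50,0]]
[[33,15],[39,12],[41,10],[44,5],[50,0]]
[[33,15],[39,12],[41,10],[50,0]]
[[2,7],[7,0],[33,15],[39,12],[41,10],[50,0]]
[[2,7],[7,0],[33,15],[39,12],[41,10],[50,0]]
[[2,7],[7,0],[29,3],[30,0],[33,15],[39,12],[41,10],[50,0]]
[[2,7],[7,0],[29,3],[30,0],[33,15],[38,19],[50,0]]
[[2,7],[7,0],[29,3],[30,0],[33,15],[38,19],[50,0]]
[[2,7],[7,0],[29,16],[31,0],[33,15],[38,19],[50,0]]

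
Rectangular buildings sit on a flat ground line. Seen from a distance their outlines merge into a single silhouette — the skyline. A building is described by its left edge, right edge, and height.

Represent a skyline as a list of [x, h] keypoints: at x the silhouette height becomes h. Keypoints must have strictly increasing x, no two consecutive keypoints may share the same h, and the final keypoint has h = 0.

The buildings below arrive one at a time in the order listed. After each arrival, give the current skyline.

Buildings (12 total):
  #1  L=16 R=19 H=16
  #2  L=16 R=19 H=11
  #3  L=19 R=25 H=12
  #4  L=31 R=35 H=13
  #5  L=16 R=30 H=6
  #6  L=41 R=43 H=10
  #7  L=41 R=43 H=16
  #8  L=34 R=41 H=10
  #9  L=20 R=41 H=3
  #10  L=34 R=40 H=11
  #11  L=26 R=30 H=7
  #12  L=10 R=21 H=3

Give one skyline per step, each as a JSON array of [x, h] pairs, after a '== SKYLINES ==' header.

== SKYLINES ==
[[16,16],[19,0]]
[[16,16],[19,0]]
[[16,16],[19,12],[25,0]]
[[16,16],[19,12],[25,0],[31,13],[35,0]]
[[16,16],[19,12],[25,6],[30,0],[31,13],[35,0]]
[[16,16],[19,12],[25,6],[30,0],[31,13],[35,0],[41,10],[43,0]]
[[16,16],[19,12],[25,6],[30,0],[31,13],[35,0],[41,16],[43,0]]
[[16,16],[19,12],[25,6],[30,0],[31,13],[35,10],[41,16],[43,0]]
[[16,16],[19,12],[25,6],[30,3],[31,13],[35,10],[41,16],[43,0]]
[[16,16],[19,12],[25,6],[30,3],[31,13],[35,11],[40,10],[41,16],[43,0]]
[[16,16],[19,12],[25,6],[26,7],[30,3],[31,13],[35,11],[40,10],[41,16],[43,0]]
[[10,3],[16,16],[19,12],[25,6],[26,7],[30,3],[31,13],[35,11],[40,10],[41,16],[43,0]]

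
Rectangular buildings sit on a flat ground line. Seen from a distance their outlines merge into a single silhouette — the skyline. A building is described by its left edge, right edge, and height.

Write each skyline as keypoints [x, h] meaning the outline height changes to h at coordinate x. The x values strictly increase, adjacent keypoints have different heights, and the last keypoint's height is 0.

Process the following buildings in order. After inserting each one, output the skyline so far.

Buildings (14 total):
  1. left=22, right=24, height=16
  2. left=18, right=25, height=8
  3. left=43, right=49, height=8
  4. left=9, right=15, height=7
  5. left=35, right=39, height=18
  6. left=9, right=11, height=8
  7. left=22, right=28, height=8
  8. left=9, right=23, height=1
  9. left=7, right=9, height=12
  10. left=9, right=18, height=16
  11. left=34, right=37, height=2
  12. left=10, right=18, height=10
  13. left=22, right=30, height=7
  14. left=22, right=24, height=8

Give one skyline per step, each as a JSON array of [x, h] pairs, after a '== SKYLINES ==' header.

== SKYLINES ==
[[22,16],[24,0]]
[[18,8],[22,16],[24,8],[25,0]]
[[18,8],[22,16],[24,8],[25,0],[43,8],[49,0]]
[[9,7],[15,0],[18,8],[22,16],[24,8],[25,0],[43,8],[49,0]]
[[9,7],[15,0],[18,8],[22,16],[24,8],[25,0],[35,18],[39,0],[43,8],[49,0]]
[[9,8],[11,7],[15,0],[18,8],[22,16],[24,8],[25,0],[35,18],[39,0],[43,8],[49,0]]
[[9,8],[11,7],[15,0],[18,8],[22,16],[24,8],[28,0],[35,18],[39,0],[43,8],[49,0]]
[[9,8],[11,7],[15,1],[18,8],[22,16],[24,8],[28,0],[35,18],[39,0],[43,8],[49,0]]
[[7,12],[9,8],[11,7],[15,1],[18,8],[22,16],[24,8],[28,0],[35,18],[39,0],[43,8],[49,0]]
[[7,12],[9,16],[18,8],[22,16],[24,8],[28,0],[35,18],[39,0],[43,8],[49,0]]
[[7,12],[9,16],[18,8],[22,16],[24,8],[28,0],[34,2],[35,18],[39,0],[43,8],[49,0]]
[[7,12],[9,16],[18,8],[22,16],[24,8],[28,0],[34,2],[35,18],[39,0],[43,8],[49,0]]
[[7,12],[9,16],[18,8],[22,16],[24,8],[28,7],[30,0],[34,2],[35,18],[39,0],[43,8],[49,0]]
[[7,12],[9,16],[18,8],[22,16],[24,8],[28,7],[30,0],[34,2],[35,18],[39,0],[43,8],[49,0]]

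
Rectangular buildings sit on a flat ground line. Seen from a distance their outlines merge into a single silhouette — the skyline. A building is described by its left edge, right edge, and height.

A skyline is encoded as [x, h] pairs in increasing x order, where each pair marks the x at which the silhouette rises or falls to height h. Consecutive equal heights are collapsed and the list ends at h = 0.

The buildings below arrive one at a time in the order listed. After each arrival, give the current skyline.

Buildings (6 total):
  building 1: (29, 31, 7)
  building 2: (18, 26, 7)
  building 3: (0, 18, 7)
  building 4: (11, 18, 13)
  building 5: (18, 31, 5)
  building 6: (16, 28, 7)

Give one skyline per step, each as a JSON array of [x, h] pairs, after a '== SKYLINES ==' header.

== SKYLINES ==
[[29,7],[31,0]]
[[18,7],[26,0],[29,7],[31,0]]
[[0,7],[26,0],[29,7],[31,0]]
[[0,7],[11,13],[18,7],[26,0],[29,7],[31,0]]
[[0,7],[11,13],[18,7],[26,5],[29,7],[31,0]]
[[0,7],[11,13],[18,7],[28,5],[29,7],[31,0]]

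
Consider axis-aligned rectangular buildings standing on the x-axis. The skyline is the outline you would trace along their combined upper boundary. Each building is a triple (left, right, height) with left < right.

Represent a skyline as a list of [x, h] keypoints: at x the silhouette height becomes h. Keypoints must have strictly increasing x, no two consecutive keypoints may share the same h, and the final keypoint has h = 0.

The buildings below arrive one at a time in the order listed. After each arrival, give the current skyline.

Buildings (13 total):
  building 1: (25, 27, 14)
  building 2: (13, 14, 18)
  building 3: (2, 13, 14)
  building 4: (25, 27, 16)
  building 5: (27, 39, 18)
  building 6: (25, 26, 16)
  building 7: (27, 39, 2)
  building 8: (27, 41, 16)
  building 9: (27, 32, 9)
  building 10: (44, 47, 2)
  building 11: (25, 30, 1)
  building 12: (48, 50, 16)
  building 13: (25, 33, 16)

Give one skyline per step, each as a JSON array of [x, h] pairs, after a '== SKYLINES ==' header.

== SKYLINES ==
[[25,14],[27,0]]
[[13,18],[14,0],[25,14],[27,0]]
[[2,14],[13,18],[14,0],[25,14],[27,0]]
[[2,14],[13,18],[14,0],[25,16],[27,0]]
[[2,14],[13,18],[14,0],[25,16],[27,18],[39,0]]
[[2,14],[13,18],[14,0],[25,16],[27,18],[39,0]]
[[2,14],[13,18],[14,0],[25,16],[27,18],[39,0]]
[[2,14],[13,18],[14,0],[25,16],[27,18],[39,16],[41,0]]
[[2,14],[13,18],[14,0],[25,16],[27,18],[39,16],[41,0]]
[[2,14],[13,18],[14,0],[25,16],[27,18],[39,16],[41,0],[44,2],[47,0]]
[[2,14],[13,18],[14,0],[25,16],[27,18],[39,16],[41,0],[44,2],[47,0]]
[[2,14],[13,18],[14,0],[25,16],[27,18],[39,16],[41,0],[44,2],[47,0],[48,16],[50,0]]
[[2,14],[13,18],[14,0],[25,16],[27,18],[39,16],[41,0],[44,2],[47,0],[48,16],[50,0]]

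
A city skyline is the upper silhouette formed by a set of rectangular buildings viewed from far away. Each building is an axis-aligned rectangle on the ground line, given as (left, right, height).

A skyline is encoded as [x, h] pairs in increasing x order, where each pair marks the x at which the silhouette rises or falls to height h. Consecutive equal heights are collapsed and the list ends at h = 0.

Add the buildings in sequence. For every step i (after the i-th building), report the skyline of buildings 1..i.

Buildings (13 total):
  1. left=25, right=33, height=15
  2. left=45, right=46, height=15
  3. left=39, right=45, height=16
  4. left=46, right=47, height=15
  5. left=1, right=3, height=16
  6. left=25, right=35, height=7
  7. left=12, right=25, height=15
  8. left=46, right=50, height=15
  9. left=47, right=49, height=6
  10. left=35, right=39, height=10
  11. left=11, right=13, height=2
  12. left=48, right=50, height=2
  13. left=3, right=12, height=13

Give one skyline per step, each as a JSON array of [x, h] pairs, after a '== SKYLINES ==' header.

== SKYLINES ==
[[25,15],[33,0]]
[[25,15],[33,0],[45,15],[46,0]]
[[25,15],[33,0],[39,16],[45,15],[46,0]]
[[25,15],[33,0],[39,16],[45,15],[47,0]]
[[1,16],[3,0],[25,15],[33,0],[39,16],[45,15],[47,0]]
[[1,16],[3,0],[25,15],[33,7],[35,0],[39,16],[45,15],[47,0]]
[[1,16],[3,0],[12,15],[33,7],[35,0],[39,16],[45,15],[47,0]]
[[1,16],[3,0],[12,15],[33,7],[35,0],[39,16],[45,15],[50,0]]
[[1,16],[3,0],[12,15],[33,7],[35,0],[39,16],[45,15],[50,0]]
[[1,16],[3,0],[12,15],[33,7],[35,10],[39,16],[45,15],[50,0]]
[[1,16],[3,0],[11,2],[12,15],[33,7],[35,10],[39,16],[45,15],[50,0]]
[[1,16],[3,0],[11,2],[12,15],[33,7],[35,10],[39,16],[45,15],[50,0]]
[[1,16],[3,13],[12,15],[33,7],[35,10],[39,16],[45,15],[50,0]]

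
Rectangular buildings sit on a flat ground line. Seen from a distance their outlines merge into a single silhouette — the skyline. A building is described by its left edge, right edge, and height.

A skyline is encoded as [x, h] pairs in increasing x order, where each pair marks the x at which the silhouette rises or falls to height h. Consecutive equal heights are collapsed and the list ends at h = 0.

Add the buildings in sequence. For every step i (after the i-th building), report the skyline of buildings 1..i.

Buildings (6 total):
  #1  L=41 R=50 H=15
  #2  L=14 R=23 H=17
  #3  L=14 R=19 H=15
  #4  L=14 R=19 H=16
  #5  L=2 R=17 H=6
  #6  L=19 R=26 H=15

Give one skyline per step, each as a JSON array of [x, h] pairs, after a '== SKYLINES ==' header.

== SKYLINES ==
[[41,15],[50,0]]
[[14,17],[23,0],[41,15],[50,0]]
[[14,17],[23,0],[41,15],[50,0]]
[[14,17],[23,0],[41,15],[50,0]]
[[2,6],[14,17],[23,0],[41,15],[50,0]]
[[2,6],[14,17],[23,15],[26,0],[41,15],[50,0]]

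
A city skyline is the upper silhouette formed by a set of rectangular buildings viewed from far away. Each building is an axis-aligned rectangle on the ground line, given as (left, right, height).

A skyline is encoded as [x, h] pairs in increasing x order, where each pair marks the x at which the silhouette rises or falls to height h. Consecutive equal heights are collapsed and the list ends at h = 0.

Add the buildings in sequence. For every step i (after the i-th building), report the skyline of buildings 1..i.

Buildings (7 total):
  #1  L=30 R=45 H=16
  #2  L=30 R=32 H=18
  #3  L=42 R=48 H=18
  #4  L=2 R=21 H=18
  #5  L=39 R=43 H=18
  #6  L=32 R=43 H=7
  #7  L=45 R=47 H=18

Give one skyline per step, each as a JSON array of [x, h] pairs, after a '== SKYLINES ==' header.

== SKYLINES ==
[[30,16],[45,0]]
[[30,18],[32,16],[45,0]]
[[30,18],[32,16],[42,18],[48,0]]
[[2,18],[21,0],[30,18],[32,16],[42,18],[48,0]]
[[2,18],[21,0],[30,18],[32,16],[39,18],[48,0]]
[[2,18],[21,0],[30,18],[32,16],[39,18],[48,0]]
[[2,18],[21,0],[30,18],[32,16],[39,18],[48,0]]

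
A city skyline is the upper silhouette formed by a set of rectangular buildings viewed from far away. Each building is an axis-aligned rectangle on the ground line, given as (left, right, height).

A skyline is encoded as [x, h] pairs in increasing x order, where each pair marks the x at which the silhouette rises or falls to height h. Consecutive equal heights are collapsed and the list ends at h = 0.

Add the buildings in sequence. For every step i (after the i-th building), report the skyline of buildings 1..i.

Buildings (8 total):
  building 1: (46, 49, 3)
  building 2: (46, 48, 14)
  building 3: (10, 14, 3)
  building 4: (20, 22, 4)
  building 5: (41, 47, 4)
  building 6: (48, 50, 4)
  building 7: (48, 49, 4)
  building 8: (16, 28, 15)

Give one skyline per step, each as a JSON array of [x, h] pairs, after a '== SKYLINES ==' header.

== SKYLINES ==
[[46,3],[49,0]]
[[46,14],[48,3],[49,0]]
[[10,3],[14,0],[46,14],[48,3],[49,0]]
[[10,3],[14,0],[20,4],[22,0],[46,14],[48,3],[49,0]]
[[10,3],[14,0],[20,4],[22,0],[41,4],[46,14],[48,3],[49,0]]
[[10,3],[14,0],[20,4],[22,0],[41,4],[46,14],[48,4],[50,0]]
[[10,3],[14,0],[20,4],[22,0],[41,4],[46,14],[48,4],[50,0]]
[[10,3],[14,0],[16,15],[28,0],[41,4],[46,14],[48,4],[50,0]]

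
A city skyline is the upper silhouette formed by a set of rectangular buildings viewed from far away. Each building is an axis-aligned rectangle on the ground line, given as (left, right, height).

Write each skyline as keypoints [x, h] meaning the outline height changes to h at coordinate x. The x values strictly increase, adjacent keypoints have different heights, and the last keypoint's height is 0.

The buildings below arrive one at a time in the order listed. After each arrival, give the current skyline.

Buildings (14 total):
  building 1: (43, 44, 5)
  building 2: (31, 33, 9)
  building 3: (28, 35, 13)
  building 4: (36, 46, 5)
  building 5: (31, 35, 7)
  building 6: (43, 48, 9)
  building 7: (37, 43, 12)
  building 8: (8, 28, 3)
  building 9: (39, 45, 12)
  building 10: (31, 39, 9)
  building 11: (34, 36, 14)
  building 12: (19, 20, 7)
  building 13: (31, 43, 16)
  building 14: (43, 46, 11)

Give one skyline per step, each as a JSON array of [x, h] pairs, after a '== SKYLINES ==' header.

== SKYLINES ==
[[43,5],[44,0]]
[[31,9],[33,0],[43,5],[44,0]]
[[28,13],[35,0],[43,5],[44,0]]
[[28,13],[35,0],[36,5],[46,0]]
[[28,13],[35,0],[36,5],[46,0]]
[[28,13],[35,0],[36,5],[43,9],[48,0]]
[[28,13],[35,0],[36,5],[37,12],[43,9],[48,0]]
[[8,3],[28,13],[35,0],[36,5],[37,12],[43,9],[48,0]]
[[8,3],[28,13],[35,0],[36,5],[37,12],[45,9],[48,0]]
[[8,3],[28,13],[35,9],[37,12],[45,9],[48,0]]
[[8,3],[28,13],[34,14],[36,9],[37,12],[45,9],[48,0]]
[[8,3],[19,7],[20,3],[28,13],[34,14],[36,9],[37,12],[45,9],[48,0]]
[[8,3],[19,7],[20,3],[28,13],[31,16],[43,12],[45,9],[48,0]]
[[8,3],[19,7],[20,3],[28,13],[31,16],[43,12],[45,11],[46,9],[48,0]]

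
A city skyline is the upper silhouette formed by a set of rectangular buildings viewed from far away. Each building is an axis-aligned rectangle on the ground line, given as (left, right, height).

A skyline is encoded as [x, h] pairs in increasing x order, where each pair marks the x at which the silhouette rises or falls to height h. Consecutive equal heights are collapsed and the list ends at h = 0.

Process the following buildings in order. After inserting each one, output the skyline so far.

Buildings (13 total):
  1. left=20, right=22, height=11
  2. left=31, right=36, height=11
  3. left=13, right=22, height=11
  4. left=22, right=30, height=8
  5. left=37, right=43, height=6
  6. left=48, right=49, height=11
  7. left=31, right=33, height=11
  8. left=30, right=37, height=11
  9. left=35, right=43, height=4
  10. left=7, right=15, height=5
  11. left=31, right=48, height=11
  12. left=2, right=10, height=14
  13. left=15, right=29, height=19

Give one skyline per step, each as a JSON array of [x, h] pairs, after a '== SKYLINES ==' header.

== SKYLINES ==
[[20,11],[22,0]]
[[20,11],[22,0],[31,11],[36,0]]
[[13,11],[22,0],[31,11],[36,0]]
[[13,11],[22,8],[30,0],[31,11],[36,0]]
[[13,11],[22,8],[30,0],[31,11],[36,0],[37,6],[43,0]]
[[13,11],[22,8],[30,0],[31,11],[36,0],[37,6],[43,0],[48,11],[49,0]]
[[13,11],[22,8],[30,0],[31,11],[36,0],[37,6],[43,0],[48,11],[49,0]]
[[13,11],[22,8],[30,11],[37,6],[43,0],[48,11],[49,0]]
[[13,11],[22,8],[30,11],[37,6],[43,0],[48,11],[49,0]]
[[7,5],[13,11],[22,8],[30,11],[37,6],[43,0],[48,11],[49,0]]
[[7,5],[13,11],[22,8],[30,11],[49,0]]
[[2,14],[10,5],[13,11],[22,8],[30,11],[49,0]]
[[2,14],[10,5],[13,11],[15,19],[29,8],[30,11],[49,0]]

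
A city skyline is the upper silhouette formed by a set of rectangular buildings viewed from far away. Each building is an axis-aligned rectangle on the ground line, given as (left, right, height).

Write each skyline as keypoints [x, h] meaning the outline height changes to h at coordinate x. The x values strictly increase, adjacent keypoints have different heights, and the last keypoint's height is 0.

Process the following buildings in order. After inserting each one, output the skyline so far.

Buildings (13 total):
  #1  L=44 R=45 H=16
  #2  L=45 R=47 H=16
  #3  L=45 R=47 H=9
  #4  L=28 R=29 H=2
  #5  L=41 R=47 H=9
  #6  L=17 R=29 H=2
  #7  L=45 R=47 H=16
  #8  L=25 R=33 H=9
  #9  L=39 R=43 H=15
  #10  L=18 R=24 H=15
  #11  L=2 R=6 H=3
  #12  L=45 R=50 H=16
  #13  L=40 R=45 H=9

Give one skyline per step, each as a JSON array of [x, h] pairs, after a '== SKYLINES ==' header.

== SKYLINES ==
[[44,16],[45,0]]
[[44,16],[47,0]]
[[44,16],[47,0]]
[[28,2],[29,0],[44,16],[47,0]]
[[28,2],[29,0],[41,9],[44,16],[47,0]]
[[17,2],[29,0],[41,9],[44,16],[47,0]]
[[17,2],[29,0],[41,9],[44,16],[47,0]]
[[17,2],[25,9],[33,0],[41,9],[44,16],[47,0]]
[[17,2],[25,9],[33,0],[39,15],[43,9],[44,16],[47,0]]
[[17,2],[18,15],[24,2],[25,9],[33,0],[39,15],[43,9],[44,16],[47,0]]
[[2,3],[6,0],[17,2],[18,15],[24,2],[25,9],[33,0],[39,15],[43,9],[44,16],[47,0]]
[[2,3],[6,0],[17,2],[18,15],[24,2],[25,9],[33,0],[39,15],[43,9],[44,16],[50,0]]
[[2,3],[6,0],[17,2],[18,15],[24,2],[25,9],[33,0],[39,15],[43,9],[44,16],[50,0]]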